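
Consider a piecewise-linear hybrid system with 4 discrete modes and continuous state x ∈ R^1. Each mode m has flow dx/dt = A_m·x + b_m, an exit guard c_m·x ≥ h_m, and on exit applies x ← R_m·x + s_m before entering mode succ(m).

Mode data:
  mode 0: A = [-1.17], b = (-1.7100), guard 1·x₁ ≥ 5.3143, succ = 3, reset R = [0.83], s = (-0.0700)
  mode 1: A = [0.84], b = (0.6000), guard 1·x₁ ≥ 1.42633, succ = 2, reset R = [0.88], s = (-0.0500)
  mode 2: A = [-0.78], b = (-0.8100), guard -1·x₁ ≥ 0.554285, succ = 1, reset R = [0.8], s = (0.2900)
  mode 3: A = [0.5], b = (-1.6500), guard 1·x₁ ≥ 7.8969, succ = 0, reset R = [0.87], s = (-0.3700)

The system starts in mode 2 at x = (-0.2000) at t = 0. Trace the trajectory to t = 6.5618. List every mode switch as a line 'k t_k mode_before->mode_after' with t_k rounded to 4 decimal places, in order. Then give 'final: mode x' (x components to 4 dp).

Mode 2: guard c·x = 0.5543 hit at Δt = 0.7040 (t = 0.7040), x⁻ = (-0.5543) → reset → x⁺ = (-0.1534), jump to mode 1
Mode 1: guard c·x = 1.4263 hit at Δt = 1.5945 (t = 2.2985), x⁻ = (1.4263) → reset → x⁺ = (1.2052), jump to mode 2
Mode 2: guard c·x = 0.5543 hit at Δt = 1.9659 (t = 4.2644), x⁻ = (-0.5543) → reset → x⁺ = (-0.1534), jump to mode 1
Mode 1: guard c·x = 1.4263 hit at Δt = 1.5945 (t = 5.8589), x⁻ = (1.4263) → reset → x⁺ = (1.2052), jump to mode 2
Mode 2: flow for 0.7029 to horizon, guard not reached → x = (0.2583)

1 0.7040 2->1
2 2.2985 1->2
3 4.2644 2->1
4 5.8589 1->2
final: 2 0.2583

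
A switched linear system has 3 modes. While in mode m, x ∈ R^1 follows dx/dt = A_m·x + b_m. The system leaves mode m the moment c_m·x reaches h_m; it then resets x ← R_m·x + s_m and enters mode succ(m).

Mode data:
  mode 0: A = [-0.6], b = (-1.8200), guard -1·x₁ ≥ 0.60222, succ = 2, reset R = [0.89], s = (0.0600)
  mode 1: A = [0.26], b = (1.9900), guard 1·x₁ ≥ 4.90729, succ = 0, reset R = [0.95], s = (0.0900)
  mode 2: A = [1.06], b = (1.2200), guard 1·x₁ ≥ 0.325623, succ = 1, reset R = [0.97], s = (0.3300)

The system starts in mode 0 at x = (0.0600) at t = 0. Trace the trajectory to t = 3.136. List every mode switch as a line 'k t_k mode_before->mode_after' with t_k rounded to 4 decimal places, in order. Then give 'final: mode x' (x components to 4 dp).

1 0.4015 0->2
2 1.1400 2->1
3 2.7338 1->0
final: 0 3.0827

Mode 0: guard c·x = 0.6022 hit at Δt = 0.4015 (t = 0.4015), x⁻ = (-0.6022) → reset → x⁺ = (-0.4760), jump to mode 2
Mode 2: guard c·x = 0.3256 hit at Δt = 0.7385 (t = 1.1400), x⁻ = (0.3256) → reset → x⁺ = (0.6459), jump to mode 1
Mode 1: guard c·x = 4.9073 hit at Δt = 1.5938 (t = 2.7338), x⁻ = (4.9073) → reset → x⁺ = (4.7519), jump to mode 0
Mode 0: flow for 0.4022 to horizon, guard not reached → x = (3.0827)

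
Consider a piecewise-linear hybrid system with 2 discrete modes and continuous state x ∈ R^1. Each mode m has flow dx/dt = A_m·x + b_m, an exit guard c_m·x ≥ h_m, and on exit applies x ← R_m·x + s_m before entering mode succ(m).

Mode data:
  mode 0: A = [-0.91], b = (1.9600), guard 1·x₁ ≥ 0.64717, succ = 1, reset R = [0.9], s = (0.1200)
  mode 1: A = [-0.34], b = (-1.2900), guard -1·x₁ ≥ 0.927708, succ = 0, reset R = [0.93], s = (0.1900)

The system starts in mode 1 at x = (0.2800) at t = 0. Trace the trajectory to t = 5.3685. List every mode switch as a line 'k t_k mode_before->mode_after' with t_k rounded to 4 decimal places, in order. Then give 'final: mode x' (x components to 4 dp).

Mode 1: guard c·x = 0.9277 hit at Δt = 1.0341 (t = 1.0341), x⁻ = (-0.9277) → reset → x⁺ = (-0.6728), jump to mode 0
Mode 0: guard c·x = 0.6472 hit at Δt = 0.6914 (t = 1.7255), x⁻ = (0.6472) → reset → x⁺ = (0.7025), jump to mode 1
Mode 1: guard c·x = 0.9277 hit at Δt = 1.3243 (t = 3.0498), x⁻ = (-0.9277) → reset → x⁺ = (-0.6728), jump to mode 0
Mode 0: guard c·x = 0.6472 hit at Δt = 0.6914 (t = 3.7412), x⁻ = (0.6472) → reset → x⁺ = (0.7025), jump to mode 1
Mode 1: guard c·x = 0.9277 hit at Δt = 1.3243 (t = 5.0655), x⁻ = (-0.9277) → reset → x⁺ = (-0.6728), jump to mode 0
Mode 0: flow for 0.3030 to horizon, guard not reached → x = (0.0085)

1 1.0341 1->0
2 1.7255 0->1
3 3.0498 1->0
4 3.7412 0->1
5 5.0655 1->0
final: 0 0.0085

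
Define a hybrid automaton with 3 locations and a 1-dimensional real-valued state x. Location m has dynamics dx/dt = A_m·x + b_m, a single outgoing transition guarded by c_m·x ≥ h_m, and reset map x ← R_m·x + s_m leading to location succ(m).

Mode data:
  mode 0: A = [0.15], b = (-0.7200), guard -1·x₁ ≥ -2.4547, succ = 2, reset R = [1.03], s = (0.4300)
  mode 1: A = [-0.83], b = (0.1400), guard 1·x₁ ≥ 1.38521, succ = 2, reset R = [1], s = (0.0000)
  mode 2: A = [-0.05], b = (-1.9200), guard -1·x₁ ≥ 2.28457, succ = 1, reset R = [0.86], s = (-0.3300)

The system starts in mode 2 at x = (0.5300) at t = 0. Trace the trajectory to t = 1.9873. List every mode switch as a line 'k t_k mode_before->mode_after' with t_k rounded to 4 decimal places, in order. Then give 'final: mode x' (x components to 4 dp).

Mode 2: guard c·x = 2.2846 hit at Δt = 1.5009 (t = 1.5009), x⁻ = (-2.2846) → reset → x⁺ = (-2.2947), jump to mode 1
Mode 1: flow for 0.4864 to horizon, guard not reached → x = (-1.4765)

1 1.5009 2->1
final: 1 -1.4765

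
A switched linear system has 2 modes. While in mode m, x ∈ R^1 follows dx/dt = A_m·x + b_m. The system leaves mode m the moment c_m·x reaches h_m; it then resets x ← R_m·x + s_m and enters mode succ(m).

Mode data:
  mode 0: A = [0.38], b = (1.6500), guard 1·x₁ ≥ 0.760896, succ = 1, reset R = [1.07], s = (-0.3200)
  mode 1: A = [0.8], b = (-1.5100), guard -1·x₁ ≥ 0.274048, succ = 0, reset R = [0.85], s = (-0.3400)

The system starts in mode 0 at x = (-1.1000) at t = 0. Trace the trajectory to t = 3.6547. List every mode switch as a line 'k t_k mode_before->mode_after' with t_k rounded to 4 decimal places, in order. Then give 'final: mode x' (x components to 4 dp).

Mode 0: guard c·x = 0.7609 hit at Δt = 1.1937 (t = 1.1937), x⁻ = (0.7609) → reset → x⁺ = (0.4942), jump to mode 1
Mode 1: guard c·x = 0.2740 hit at Δt = 0.5489 (t = 1.7426), x⁻ = (-0.2740) → reset → x⁺ = (-0.5729), jump to mode 0
Mode 0: guard c·x = 0.7609 hit at Δt = 0.7973 (t = 2.5399), x⁻ = (0.7609) → reset → x⁺ = (0.4942), jump to mode 1
Mode 1: guard c·x = 0.2740 hit at Δt = 0.5489 (t = 3.0888), x⁻ = (-0.2740) → reset → x⁺ = (-0.5729), jump to mode 0
Mode 0: flow for 0.5659 to horizon, guard not reached → x = (0.3313)

1 1.1937 0->1
2 1.7426 1->0
3 2.5399 0->1
4 3.0888 1->0
final: 0 0.3313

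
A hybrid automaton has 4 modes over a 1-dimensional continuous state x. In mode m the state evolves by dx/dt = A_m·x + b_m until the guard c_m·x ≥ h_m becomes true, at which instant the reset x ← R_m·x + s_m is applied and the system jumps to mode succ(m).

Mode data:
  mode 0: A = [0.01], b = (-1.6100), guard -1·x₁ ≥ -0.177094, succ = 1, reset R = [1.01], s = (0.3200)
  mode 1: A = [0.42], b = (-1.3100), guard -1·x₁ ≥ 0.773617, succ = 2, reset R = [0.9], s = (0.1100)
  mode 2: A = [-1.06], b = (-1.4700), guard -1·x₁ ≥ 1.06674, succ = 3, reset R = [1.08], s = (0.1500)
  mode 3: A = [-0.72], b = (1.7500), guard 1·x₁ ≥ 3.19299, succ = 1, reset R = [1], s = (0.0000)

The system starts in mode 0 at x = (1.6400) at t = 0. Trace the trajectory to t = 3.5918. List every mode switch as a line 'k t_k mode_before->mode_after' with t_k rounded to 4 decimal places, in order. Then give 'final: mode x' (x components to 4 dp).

1 0.9138 0->1
2 1.8563 1->2
3 2.7212 2->3
final: 3 0.5966

Mode 0: guard c·x = -0.1771 hit at Δt = 0.9138 (t = 0.9138), x⁻ = (0.1771) → reset → x⁺ = (0.4989), jump to mode 1
Mode 1: guard c·x = 0.7736 hit at Δt = 0.9425 (t = 1.8563), x⁻ = (-0.7736) → reset → x⁺ = (-0.5863), jump to mode 2
Mode 2: guard c·x = 1.0667 hit at Δt = 0.8649 (t = 2.7212), x⁻ = (-1.0667) → reset → x⁺ = (-1.0021), jump to mode 3
Mode 3: flow for 0.8706 to horizon, guard not reached → x = (0.5966)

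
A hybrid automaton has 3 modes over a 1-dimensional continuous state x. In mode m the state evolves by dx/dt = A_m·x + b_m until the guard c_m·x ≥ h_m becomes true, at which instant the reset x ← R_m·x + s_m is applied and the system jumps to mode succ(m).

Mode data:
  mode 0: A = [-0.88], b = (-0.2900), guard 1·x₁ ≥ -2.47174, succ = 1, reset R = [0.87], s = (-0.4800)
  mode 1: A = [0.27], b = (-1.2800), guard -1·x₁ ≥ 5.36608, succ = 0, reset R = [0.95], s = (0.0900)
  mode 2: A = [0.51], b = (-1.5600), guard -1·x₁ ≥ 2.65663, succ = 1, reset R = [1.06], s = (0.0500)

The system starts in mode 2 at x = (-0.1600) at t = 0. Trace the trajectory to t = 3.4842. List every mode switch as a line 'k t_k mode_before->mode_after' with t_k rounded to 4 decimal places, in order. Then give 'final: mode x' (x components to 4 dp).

1 1.1258 2->1
2 2.2273 1->0
3 3.1149 0->1
final: 1 -3.4033

Mode 2: guard c·x = 2.6566 hit at Δt = 1.1258 (t = 1.1258), x⁻ = (-2.6566) → reset → x⁺ = (-2.7660), jump to mode 1
Mode 1: guard c·x = 5.3661 hit at Δt = 1.1015 (t = 2.2273), x⁻ = (-5.3661) → reset → x⁺ = (-5.0078), jump to mode 0
Mode 0: guard c·x = -2.4717 hit at Δt = 0.8876 (t = 3.1149), x⁻ = (-2.4717) → reset → x⁺ = (-2.6304), jump to mode 1
Mode 1: flow for 0.3693 to horizon, guard not reached → x = (-3.4033)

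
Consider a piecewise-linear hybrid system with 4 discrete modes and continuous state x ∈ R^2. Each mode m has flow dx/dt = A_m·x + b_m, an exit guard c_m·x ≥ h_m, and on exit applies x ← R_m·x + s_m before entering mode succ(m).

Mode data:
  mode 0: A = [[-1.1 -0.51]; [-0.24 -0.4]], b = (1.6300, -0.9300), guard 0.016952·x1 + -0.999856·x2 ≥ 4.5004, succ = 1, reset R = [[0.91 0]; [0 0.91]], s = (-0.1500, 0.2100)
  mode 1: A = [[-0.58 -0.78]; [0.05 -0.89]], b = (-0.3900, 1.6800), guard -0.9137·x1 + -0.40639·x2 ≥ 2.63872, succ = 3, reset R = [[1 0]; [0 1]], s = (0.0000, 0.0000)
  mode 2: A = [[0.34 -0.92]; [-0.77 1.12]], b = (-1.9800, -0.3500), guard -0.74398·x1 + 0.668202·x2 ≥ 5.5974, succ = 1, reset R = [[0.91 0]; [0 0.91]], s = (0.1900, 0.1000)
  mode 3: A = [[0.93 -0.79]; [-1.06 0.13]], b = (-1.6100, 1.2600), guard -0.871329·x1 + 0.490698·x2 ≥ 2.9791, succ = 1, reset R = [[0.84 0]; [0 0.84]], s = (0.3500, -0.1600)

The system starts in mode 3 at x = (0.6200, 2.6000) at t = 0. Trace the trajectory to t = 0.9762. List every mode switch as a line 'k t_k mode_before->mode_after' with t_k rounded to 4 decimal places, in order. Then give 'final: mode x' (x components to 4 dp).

Mode 3: guard c·x = 2.9791 hit at Δt = 0.4817 (t = 0.4817), x⁻ = (-1.4227, 3.5448) → reset → x⁺ = (-0.8451, 2.8177), jump to mode 1
Mode 1: flow for 0.4945 to horizon, guard not reached → x = (-1.6802, 2.4601)

1 0.4817 3->1
final: 1 -1.6802 2.4601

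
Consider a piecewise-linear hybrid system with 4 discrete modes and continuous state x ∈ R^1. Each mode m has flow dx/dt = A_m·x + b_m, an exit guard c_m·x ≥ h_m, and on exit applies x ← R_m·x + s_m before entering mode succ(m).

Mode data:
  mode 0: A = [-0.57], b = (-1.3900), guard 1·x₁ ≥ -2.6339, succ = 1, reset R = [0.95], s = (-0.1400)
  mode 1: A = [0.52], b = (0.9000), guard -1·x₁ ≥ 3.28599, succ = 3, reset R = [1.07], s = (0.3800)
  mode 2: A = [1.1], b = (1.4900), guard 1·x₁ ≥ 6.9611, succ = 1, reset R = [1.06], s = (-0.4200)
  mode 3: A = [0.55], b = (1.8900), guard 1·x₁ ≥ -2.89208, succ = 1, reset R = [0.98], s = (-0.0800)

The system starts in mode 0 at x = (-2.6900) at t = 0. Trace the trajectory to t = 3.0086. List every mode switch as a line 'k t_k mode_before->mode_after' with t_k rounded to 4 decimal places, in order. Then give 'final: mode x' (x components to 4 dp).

1 0.4430 0->1
2 1.4706 1->3
3 2.5515 3->1
final: 1 -3.2318

Mode 0: guard c·x = -2.6339 hit at Δt = 0.4430 (t = 0.4430), x⁻ = (-2.6339) → reset → x⁺ = (-2.6422), jump to mode 1
Mode 1: guard c·x = 3.2860 hit at Δt = 1.0276 (t = 1.4706), x⁻ = (-3.2860) → reset → x⁺ = (-3.1360), jump to mode 3
Mode 3: guard c·x = -2.8921 hit at Δt = 1.0809 (t = 2.5515), x⁻ = (-2.8921) → reset → x⁺ = (-2.9142), jump to mode 1
Mode 1: flow for 0.4571 to horizon, guard not reached → x = (-3.2318)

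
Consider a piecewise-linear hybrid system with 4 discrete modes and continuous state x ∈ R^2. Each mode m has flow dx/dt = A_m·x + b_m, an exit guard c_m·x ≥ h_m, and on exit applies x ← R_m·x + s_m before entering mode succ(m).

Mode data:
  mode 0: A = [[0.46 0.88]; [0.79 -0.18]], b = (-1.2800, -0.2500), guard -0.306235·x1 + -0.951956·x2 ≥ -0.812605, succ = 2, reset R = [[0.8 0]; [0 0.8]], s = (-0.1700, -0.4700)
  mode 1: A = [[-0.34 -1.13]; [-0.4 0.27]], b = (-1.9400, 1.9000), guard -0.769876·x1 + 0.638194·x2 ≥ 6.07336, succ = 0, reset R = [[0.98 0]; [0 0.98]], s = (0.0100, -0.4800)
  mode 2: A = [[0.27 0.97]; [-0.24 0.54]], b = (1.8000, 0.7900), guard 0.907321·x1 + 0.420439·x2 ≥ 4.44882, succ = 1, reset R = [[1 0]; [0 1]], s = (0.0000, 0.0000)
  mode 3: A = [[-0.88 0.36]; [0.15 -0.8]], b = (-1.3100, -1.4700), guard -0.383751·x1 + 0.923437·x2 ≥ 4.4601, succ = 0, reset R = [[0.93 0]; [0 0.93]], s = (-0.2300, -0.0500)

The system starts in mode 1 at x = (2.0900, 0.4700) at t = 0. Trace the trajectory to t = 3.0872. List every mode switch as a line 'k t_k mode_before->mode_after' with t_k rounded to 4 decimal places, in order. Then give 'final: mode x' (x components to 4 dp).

Mode 1: guard c·x = 6.0734 hit at Δt = 1.5115 (t = 1.5115), x⁻ = (-4.0730, 4.6031) → reset → x⁺ = (-3.9815, 4.0310), jump to mode 0
Mode 0: guard c·x = -0.8126 hit at Δt = 0.4626 (t = 1.9741), x⁻ = (-4.1624, 2.1926) → reset → x⁺ = (-3.4999, 1.2841), jump to mode 2
Mode 2: flow for 1.1131 to horizon, guard not reached → x = (0.9294, 4.2360)

1 1.5115 1->0
2 1.9741 0->2
final: 2 0.9294 4.2360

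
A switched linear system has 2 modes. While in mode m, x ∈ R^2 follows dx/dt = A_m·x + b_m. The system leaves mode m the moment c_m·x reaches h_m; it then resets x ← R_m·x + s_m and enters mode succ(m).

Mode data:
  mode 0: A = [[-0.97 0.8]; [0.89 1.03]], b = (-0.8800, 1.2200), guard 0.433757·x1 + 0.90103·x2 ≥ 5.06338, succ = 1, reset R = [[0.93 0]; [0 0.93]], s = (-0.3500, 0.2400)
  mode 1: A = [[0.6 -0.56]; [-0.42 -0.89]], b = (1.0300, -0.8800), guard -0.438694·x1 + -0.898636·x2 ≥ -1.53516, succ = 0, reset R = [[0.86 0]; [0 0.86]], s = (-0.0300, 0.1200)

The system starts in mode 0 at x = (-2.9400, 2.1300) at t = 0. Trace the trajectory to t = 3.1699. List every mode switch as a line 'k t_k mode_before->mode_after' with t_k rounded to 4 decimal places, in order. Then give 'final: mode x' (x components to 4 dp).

Mode 0: guard c·x = 5.0634 hit at Δt = 0.9945 (t = 0.9945), x⁻ = (0.1566, 5.5442) → reset → x⁺ = (-0.2044, 5.3961), jump to mode 1
Mode 1: guard c·x = -1.5352 hit at Δt = 0.7857 (t = 1.7802), x⁻ = (-1.4373, 2.4100) → reset → x⁺ = (-1.2661, 2.1926), jump to mode 0
Mode 0: guard c·x = 5.0634 hit at Δt = 0.7250 (t = 2.5052), x⁻ = (0.4541, 5.4009) → reset → x⁺ = (0.0723, 5.2629), jump to mode 1
Mode 1: flow for 0.6647 to horizon, guard not reached → x = (-0.8133, 2.5695)

1 0.9945 0->1
2 1.7802 1->0
3 2.5052 0->1
final: 1 -0.8133 2.5695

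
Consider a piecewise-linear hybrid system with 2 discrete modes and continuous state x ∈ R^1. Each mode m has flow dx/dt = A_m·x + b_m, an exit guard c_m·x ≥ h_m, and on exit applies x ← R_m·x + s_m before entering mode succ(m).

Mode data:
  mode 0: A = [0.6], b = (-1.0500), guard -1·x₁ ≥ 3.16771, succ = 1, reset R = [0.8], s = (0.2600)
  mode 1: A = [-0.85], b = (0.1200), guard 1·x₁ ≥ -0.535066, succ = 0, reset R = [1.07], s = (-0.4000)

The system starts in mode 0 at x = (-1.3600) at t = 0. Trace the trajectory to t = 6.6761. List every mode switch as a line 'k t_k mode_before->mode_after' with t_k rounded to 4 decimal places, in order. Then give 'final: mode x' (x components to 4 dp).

Mode 0: guard c·x = 3.1677 hit at Δt = 0.7637 (t = 0.7637), x⁻ = (-3.1677) → reset → x⁺ = (-2.2742), jump to mode 1
Mode 1: guard c·x = -0.5351 hit at Δt = 1.4977 (t = 2.2614), x⁻ = (-0.5351) → reset → x⁺ = (-0.9725), jump to mode 0
Mode 0: guard c·x = 3.1677 hit at Δt = 0.9855 (t = 3.2469), x⁻ = (-3.1677) → reset → x⁺ = (-2.2742), jump to mode 1
Mode 1: guard c·x = -0.5351 hit at Δt = 1.4977 (t = 4.7446), x⁻ = (-0.5351) → reset → x⁺ = (-0.9725), jump to mode 0
Mode 0: guard c·x = 3.1677 hit at Δt = 0.9855 (t = 5.7301), x⁻ = (-3.1677) → reset → x⁺ = (-2.2742), jump to mode 1
Mode 1: flow for 0.9460 to horizon, guard not reached → x = (-0.9396)

1 0.7637 0->1
2 2.2614 1->0
3 3.2469 0->1
4 4.7446 1->0
5 5.7301 0->1
final: 1 -0.9396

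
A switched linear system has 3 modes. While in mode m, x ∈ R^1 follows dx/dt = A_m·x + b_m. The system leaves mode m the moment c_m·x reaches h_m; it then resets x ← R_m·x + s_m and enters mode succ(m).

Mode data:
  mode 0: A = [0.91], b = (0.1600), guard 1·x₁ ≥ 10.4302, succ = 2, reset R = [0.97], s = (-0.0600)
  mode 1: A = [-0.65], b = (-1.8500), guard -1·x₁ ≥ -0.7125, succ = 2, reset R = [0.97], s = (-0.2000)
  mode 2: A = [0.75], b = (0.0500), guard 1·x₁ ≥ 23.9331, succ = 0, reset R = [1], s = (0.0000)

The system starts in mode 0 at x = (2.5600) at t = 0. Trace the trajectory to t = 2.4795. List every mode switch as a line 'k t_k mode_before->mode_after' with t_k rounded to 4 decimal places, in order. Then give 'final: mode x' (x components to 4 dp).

1 1.4890 0->2
final: 2 21.2136

Mode 0: guard c·x = 10.4302 hit at Δt = 1.4890 (t = 1.4890), x⁻ = (10.4302) → reset → x⁺ = (10.0573), jump to mode 2
Mode 2: flow for 0.9905 to horizon, guard not reached → x = (21.2136)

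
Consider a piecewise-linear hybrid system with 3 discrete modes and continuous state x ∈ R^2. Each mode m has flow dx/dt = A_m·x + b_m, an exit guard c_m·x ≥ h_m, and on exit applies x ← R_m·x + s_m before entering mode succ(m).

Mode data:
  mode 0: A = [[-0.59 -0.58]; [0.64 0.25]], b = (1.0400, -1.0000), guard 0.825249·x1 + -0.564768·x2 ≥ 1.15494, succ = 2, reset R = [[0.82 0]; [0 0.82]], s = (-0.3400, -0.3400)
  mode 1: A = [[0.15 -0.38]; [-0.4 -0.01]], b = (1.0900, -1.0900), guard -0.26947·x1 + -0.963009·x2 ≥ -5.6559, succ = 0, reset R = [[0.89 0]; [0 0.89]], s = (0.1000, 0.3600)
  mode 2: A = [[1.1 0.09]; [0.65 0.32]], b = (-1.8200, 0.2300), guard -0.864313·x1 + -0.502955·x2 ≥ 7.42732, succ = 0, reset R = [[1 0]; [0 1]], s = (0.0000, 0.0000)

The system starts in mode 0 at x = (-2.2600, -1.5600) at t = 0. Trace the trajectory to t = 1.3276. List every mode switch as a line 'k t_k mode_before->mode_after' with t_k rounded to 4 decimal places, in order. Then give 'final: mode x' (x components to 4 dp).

Mode 0: guard c·x = 1.1549 hit at Δt = 0.5337 (t = 0.5337), x⁻ = (-0.5667, -2.8731) → reset → x⁺ = (-0.8047, -2.6959), jump to mode 2
Mode 2: flow for 0.7939 to horizon, guard not reached → x = (-4.6153, -4.6460)

1 0.5337 0->2
final: 2 -4.6153 -4.6460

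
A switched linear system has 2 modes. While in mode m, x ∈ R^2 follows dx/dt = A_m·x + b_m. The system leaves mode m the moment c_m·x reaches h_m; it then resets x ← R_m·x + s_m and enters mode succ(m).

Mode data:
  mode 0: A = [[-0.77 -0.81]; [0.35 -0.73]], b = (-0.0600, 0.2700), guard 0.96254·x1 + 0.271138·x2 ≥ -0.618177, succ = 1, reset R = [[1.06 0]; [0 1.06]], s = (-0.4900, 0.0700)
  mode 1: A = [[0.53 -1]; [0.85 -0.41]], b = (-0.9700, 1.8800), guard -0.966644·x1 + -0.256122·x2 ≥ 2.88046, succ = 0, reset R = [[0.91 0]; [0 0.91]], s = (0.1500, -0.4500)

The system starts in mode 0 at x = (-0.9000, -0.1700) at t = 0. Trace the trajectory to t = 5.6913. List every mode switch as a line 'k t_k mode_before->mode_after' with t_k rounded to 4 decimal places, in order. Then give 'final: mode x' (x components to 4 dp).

Mode 0: guard c·x = -0.6182 hit at Δt = 0.4604 (t = 0.4604), x⁻ = (-0.6094, -0.1167) → reset → x⁺ = (-1.1359, -0.0537), jump to mode 1
Mode 1: guard c·x = 2.8805 hit at Δt = 0.8666 (t = 1.3270), x⁻ = (-2.9978, 0.0678) → reset → x⁺ = (-2.5780, -0.3883), jump to mode 0
Mode 0: guard c·x = -0.6182 hit at Δt = 1.5334 (t = 2.8604), x⁻ = (-0.5689, -0.2604) → reset → x⁺ = (-1.0930, -0.2061), jump to mode 1
Mode 1: guard c·x = 2.8805 hit at Δt = 0.9307 (t = 3.7910), x⁻ = (-2.9791, -0.0029) → reset → x⁺ = (-2.5610, -0.4527), jump to mode 0
Mode 0: guard c·x = -0.6182 hit at Δt = 1.4993 (t = 5.2903), x⁻ = (-0.5628, -0.2819) → reset → x⁺ = (-1.0866, -0.2288), jump to mode 1
Mode 1: flow for 0.4010 to horizon, guard not reached → x = (-1.7474, 0.0596)

1 0.4604 0->1
2 1.3270 1->0
3 2.8604 0->1
4 3.7910 1->0
5 5.2903 0->1
final: 1 -1.7474 0.0596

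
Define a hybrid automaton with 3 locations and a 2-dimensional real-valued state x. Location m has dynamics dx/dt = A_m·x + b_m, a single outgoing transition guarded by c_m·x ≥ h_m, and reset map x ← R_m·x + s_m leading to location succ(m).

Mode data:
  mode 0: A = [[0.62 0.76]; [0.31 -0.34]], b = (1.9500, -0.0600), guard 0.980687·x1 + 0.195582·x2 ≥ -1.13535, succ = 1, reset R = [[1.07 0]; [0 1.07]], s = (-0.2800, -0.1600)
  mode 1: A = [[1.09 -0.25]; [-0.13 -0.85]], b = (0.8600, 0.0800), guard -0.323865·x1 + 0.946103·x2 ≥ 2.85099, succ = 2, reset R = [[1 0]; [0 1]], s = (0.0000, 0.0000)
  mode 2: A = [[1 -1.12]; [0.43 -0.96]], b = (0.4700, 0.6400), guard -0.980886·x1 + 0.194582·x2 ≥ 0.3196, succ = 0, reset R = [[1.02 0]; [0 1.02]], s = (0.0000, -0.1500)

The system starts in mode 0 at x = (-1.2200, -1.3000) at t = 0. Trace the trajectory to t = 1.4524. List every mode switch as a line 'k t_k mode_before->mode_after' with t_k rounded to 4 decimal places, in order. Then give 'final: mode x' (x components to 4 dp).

1 1.0378 0->1
final: 1 -1.3513 -0.9712

Mode 0: guard c·x = -1.1354 hit at Δt = 1.0378 (t = 1.0378), x⁻ = (-0.9070, -1.2570) → reset → x⁺ = (-1.2505, -1.5050), jump to mode 1
Mode 1: flow for 0.4146 to horizon, guard not reached → x = (-1.3513, -0.9712)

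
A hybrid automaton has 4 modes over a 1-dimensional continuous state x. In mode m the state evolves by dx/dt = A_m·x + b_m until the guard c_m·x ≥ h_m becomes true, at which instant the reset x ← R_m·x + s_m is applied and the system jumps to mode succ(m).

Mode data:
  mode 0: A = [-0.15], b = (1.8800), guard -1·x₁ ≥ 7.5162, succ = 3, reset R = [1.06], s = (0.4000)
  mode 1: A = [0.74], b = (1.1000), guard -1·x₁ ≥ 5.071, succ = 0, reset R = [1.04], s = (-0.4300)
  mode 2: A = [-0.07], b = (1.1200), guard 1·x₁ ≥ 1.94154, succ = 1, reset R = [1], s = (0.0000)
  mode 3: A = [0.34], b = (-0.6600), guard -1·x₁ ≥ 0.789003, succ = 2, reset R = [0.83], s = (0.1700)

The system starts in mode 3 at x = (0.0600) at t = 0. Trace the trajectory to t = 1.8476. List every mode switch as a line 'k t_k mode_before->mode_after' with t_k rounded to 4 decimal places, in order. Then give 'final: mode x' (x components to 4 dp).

Mode 3: guard c·x = 0.7890 hit at Δt = 1.0955 (t = 1.0955), x⁻ = (-0.7890) → reset → x⁺ = (-0.4849), jump to mode 2
Mode 2: flow for 0.7521 to horizon, guard not reached → x = (0.3606)

1 1.0955 3->2
final: 2 0.3606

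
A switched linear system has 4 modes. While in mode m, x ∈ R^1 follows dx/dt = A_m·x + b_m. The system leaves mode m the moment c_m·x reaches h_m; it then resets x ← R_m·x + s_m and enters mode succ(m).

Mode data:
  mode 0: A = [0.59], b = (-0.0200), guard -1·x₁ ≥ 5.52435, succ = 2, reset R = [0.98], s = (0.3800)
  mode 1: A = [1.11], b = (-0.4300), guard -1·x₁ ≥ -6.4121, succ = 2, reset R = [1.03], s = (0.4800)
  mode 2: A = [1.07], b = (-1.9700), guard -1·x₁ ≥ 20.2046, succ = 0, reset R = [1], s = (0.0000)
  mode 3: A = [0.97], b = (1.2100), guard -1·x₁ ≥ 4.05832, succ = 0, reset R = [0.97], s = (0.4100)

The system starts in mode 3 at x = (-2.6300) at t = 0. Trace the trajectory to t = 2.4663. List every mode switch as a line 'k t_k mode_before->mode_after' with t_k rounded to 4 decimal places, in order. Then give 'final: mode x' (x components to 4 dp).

1 0.7315 3->0
2 1.4864 0->2
final: 2 -17.7756

Mode 3: guard c·x = 4.0583 hit at Δt = 0.7315 (t = 0.7315), x⁻ = (-4.0583) → reset → x⁺ = (-3.5266), jump to mode 0
Mode 0: guard c·x = 5.5244 hit at Δt = 0.7549 (t = 1.4864), x⁻ = (-5.5243) → reset → x⁺ = (-5.0339), jump to mode 2
Mode 2: flow for 0.9799 to horizon, guard not reached → x = (-17.7756)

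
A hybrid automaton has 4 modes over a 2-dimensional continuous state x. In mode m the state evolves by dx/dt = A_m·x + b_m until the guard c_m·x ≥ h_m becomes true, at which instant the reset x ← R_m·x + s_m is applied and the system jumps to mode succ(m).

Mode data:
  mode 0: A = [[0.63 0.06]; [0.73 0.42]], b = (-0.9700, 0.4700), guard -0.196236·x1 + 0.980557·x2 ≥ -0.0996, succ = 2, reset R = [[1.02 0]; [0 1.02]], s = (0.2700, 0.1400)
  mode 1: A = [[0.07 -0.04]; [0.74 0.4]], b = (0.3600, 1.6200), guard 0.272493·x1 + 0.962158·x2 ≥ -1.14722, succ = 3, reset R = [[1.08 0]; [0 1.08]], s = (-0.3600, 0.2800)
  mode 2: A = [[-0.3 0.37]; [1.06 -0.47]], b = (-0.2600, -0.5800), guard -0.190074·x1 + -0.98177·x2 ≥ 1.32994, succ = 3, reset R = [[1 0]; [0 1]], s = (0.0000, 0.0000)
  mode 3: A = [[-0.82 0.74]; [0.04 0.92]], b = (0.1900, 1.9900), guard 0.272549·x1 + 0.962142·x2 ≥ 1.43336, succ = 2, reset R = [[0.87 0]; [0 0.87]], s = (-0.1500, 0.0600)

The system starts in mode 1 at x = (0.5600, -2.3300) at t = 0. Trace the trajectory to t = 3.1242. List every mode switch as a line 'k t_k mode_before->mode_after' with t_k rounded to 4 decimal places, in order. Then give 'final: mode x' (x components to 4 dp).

Mode 1: guard c·x = -1.1472 hit at Δt = 0.6432 (t = 0.6432), x⁻ = (0.8732, -1.4396) → reset → x⁺ = (0.5830, -1.2748), jump to mode 3
Mode 3: guard c·x = 1.4334 hit at Δt = 1.4974 (t = 2.1406), x⁻ = (0.3520, 1.3900) → reset → x⁺ = (0.1563, 1.2693), jump to mode 2
Mode 2: flow for 0.9836 to horizon, guard not reached → x = (0.1574, 0.4929)

1 0.6432 1->3
2 2.1406 3->2
final: 2 0.1574 0.4929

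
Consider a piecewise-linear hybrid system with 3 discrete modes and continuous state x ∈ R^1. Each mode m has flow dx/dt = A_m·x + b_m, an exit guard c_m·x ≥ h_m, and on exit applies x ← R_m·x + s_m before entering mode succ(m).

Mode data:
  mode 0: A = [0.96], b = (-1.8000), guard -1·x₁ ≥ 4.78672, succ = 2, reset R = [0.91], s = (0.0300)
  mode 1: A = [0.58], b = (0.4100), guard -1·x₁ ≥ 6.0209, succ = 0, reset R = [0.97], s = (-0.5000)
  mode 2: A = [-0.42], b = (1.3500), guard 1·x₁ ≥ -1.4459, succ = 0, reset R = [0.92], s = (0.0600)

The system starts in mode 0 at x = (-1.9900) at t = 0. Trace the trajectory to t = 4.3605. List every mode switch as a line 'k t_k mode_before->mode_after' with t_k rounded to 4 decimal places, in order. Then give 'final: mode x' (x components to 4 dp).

1 0.5671 0->2
2 1.7128 2->0
3 2.4946 0->2
4 3.6403 2->0
final: 0 -4.4047

Mode 0: guard c·x = 4.7867 hit at Δt = 0.5671 (t = 0.5671), x⁻ = (-4.7867) → reset → x⁺ = (-4.3259), jump to mode 2
Mode 2: guard c·x = -1.4459 hit at Δt = 1.1457 (t = 1.7128), x⁻ = (-1.4459) → reset → x⁺ = (-1.2702), jump to mode 0
Mode 0: guard c·x = 4.7867 hit at Δt = 0.7818 (t = 2.4946), x⁻ = (-4.7867) → reset → x⁺ = (-4.3259), jump to mode 2
Mode 2: guard c·x = -1.4459 hit at Δt = 1.1457 (t = 3.6403), x⁻ = (-1.4459) → reset → x⁺ = (-1.2702), jump to mode 0
Mode 0: flow for 0.7202 to horizon, guard not reached → x = (-4.4047)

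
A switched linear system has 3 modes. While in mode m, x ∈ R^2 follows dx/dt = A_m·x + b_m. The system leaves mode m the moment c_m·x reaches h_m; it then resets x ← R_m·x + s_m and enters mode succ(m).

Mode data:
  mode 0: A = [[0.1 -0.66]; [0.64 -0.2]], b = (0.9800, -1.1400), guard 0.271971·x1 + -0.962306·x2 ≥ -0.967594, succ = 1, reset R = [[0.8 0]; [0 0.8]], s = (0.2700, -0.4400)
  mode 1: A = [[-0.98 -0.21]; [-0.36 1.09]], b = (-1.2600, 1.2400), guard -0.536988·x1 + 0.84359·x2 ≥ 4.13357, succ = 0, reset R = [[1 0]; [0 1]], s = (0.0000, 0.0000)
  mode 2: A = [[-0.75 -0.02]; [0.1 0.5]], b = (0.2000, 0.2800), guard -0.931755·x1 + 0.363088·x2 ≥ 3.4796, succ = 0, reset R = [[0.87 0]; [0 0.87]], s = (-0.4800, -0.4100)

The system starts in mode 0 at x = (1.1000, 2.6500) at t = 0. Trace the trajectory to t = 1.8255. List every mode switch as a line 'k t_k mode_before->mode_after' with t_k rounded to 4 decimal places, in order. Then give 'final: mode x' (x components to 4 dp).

Mode 0: guard c·x = -0.9676 hit at Δt = 1.4352 (t = 1.4352), x⁻ = (0.7994, 1.2314) → reset → x⁺ = (0.9095, 0.5451), jump to mode 1
Mode 1: flow for 0.3903 to horizon, guard not reached → x = (0.1483, 1.3434)

1 1.4352 0->1
final: 1 0.1483 1.3434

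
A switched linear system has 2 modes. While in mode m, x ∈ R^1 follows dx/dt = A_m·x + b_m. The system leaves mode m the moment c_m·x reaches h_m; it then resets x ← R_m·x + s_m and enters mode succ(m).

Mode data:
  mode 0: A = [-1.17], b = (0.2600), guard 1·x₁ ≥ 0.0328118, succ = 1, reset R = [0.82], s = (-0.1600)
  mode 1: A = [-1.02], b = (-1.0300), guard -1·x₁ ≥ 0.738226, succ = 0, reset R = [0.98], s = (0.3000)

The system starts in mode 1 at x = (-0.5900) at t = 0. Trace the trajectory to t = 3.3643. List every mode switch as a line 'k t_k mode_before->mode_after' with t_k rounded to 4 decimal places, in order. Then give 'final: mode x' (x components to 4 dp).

Mode 1: guard c·x = 0.7382 hit at Δt = 0.4270 (t = 0.4270), x⁻ = (-0.7382) → reset → x⁺ = (-0.4235), jump to mode 0
Mode 0: guard c·x = 0.0328 hit at Δt = 1.0482 (t = 1.4752), x⁻ = (0.0328) → reset → x⁺ = (-0.1331), jump to mode 1
Mode 1: guard c·x = 0.7382 hit at Δt = 1.1489 (t = 2.6241), x⁻ = (-0.7382) → reset → x⁺ = (-0.4235), jump to mode 0
Mode 0: flow for 0.7402 to horizon, guard not reached → x = (-0.0494)

1 0.4270 1->0
2 1.4752 0->1
3 2.6241 1->0
final: 0 -0.0494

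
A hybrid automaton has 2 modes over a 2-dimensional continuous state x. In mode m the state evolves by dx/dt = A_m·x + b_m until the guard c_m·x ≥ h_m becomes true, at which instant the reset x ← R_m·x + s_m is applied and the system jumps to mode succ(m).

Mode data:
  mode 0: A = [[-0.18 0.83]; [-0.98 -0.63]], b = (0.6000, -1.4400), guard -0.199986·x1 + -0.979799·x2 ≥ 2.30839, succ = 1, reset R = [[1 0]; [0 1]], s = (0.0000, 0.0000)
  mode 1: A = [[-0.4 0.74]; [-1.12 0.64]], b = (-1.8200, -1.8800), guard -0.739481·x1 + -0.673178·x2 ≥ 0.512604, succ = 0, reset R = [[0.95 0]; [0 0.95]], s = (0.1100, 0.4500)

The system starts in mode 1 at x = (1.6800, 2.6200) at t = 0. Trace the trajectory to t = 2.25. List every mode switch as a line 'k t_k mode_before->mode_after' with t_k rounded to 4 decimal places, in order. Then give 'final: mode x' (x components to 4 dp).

Mode 1: guard c·x = 0.5126 hit at Δt = 1.4049 (t = 1.4049), x⁻ = (-0.2748, -0.4596) → reset → x⁺ = (-0.1511, 0.0134), jump to mode 0
Mode 0: flow for 0.8451 to horizon, guard not reached → x = (0.0133, -0.9328)

1 1.4049 1->0
final: 0 0.0133 -0.9328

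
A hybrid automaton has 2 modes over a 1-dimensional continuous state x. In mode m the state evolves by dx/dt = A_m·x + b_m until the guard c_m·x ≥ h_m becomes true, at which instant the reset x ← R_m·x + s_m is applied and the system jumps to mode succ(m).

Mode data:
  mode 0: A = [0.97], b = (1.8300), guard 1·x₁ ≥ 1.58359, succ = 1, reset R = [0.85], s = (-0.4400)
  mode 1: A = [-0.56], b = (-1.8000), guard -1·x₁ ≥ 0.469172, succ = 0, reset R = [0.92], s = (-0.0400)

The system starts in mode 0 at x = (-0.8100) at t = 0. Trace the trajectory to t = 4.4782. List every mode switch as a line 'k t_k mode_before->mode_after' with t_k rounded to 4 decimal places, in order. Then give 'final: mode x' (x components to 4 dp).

1 1.2066 0->1
2 1.9318 1->0
3 2.8567 0->1
4 3.5819 1->0
final: 0 1.4889

Mode 0: guard c·x = 1.5836 hit at Δt = 1.2066 (t = 1.2066), x⁻ = (1.5836) → reset → x⁺ = (0.9061), jump to mode 1
Mode 1: guard c·x = 0.4692 hit at Δt = 0.7252 (t = 1.9318), x⁻ = (-0.4692) → reset → x⁺ = (-0.4716), jump to mode 0
Mode 0: guard c·x = 1.5836 hit at Δt = 0.9249 (t = 2.8567), x⁻ = (1.5836) → reset → x⁺ = (0.9061), jump to mode 1
Mode 1: guard c·x = 0.4692 hit at Δt = 0.7252 (t = 3.5819), x⁻ = (-0.4692) → reset → x⁺ = (-0.4716), jump to mode 0
Mode 0: flow for 0.8963 to horizon, guard not reached → x = (1.4889)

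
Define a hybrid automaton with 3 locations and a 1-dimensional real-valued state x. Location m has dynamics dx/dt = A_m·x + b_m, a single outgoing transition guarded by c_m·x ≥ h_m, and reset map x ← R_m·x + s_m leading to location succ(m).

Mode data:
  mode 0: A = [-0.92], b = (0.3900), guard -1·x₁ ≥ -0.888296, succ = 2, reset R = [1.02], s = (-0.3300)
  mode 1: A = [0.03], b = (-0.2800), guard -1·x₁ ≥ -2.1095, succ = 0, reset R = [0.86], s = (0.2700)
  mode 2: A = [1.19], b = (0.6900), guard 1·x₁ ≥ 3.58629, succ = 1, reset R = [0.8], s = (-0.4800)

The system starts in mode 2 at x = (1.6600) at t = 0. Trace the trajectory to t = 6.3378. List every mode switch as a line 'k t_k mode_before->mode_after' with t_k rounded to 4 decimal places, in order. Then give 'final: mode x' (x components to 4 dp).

1 0.5215 2->1
2 1.8370 1->0
3 3.2218 0->2
4 4.2992 2->1
5 5.6147 1->0
final: 0 1.2775

Mode 2: guard c·x = 3.5863 hit at Δt = 0.5215 (t = 0.5215), x⁻ = (3.5863) → reset → x⁺ = (2.3890), jump to mode 1
Mode 1: guard c·x = -2.1095 hit at Δt = 1.3155 (t = 1.8370), x⁻ = (2.1095) → reset → x⁺ = (2.0842), jump to mode 0
Mode 0: guard c·x = -0.8883 hit at Δt = 1.3848 (t = 3.2218), x⁻ = (0.8883) → reset → x⁺ = (0.5761), jump to mode 2
Mode 2: guard c·x = 3.5863 hit at Δt = 1.0774 (t = 4.2992), x⁻ = (3.5863) → reset → x⁺ = (2.3890), jump to mode 1
Mode 1: guard c·x = -2.1095 hit at Δt = 1.3155 (t = 5.6147), x⁻ = (2.1095) → reset → x⁺ = (2.0842), jump to mode 0
Mode 0: flow for 0.7231 to horizon, guard not reached → x = (1.2775)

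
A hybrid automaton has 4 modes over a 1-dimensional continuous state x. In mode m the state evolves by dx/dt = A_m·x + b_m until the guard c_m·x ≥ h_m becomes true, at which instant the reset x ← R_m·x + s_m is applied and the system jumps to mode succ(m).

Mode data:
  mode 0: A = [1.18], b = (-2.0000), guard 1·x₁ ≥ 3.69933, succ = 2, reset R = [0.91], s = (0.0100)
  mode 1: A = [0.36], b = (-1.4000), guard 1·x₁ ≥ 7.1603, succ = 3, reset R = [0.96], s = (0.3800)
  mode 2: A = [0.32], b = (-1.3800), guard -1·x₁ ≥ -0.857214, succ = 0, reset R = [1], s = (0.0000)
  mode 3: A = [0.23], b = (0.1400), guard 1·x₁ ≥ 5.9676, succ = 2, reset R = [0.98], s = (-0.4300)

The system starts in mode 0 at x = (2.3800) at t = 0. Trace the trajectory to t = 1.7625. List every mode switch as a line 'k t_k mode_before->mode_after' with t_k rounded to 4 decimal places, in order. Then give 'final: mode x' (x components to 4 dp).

1 0.9098 0->2
final: 2 3.0827

Mode 0: guard c·x = 3.6993 hit at Δt = 0.9098 (t = 0.9098), x⁻ = (3.6993) → reset → x⁺ = (3.3764), jump to mode 2
Mode 2: flow for 0.8527 to horizon, guard not reached → x = (3.0827)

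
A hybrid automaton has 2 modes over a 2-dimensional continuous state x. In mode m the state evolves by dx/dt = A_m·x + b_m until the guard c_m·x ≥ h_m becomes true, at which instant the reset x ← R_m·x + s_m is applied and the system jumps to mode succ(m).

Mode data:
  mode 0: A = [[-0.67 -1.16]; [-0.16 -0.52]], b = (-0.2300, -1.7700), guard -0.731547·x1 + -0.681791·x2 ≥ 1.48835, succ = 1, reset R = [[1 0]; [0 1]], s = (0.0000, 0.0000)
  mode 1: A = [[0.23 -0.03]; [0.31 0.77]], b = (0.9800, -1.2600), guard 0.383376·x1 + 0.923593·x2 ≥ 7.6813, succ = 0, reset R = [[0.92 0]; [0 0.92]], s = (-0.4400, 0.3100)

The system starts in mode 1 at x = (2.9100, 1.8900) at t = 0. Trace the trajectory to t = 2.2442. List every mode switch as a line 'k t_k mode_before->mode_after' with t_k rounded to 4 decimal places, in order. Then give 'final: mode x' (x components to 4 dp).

1 1.5063 1->0
final: 0 0.1242 2.6696

Mode 1: guard c·x = 7.6813 hit at Δt = 1.5063 (t = 1.5063), x⁻ = (5.6998, 5.9508) → reset → x⁺ = (4.8038, 5.7847), jump to mode 0
Mode 0: flow for 0.7379 to horizon, guard not reached → x = (0.1242, 2.6696)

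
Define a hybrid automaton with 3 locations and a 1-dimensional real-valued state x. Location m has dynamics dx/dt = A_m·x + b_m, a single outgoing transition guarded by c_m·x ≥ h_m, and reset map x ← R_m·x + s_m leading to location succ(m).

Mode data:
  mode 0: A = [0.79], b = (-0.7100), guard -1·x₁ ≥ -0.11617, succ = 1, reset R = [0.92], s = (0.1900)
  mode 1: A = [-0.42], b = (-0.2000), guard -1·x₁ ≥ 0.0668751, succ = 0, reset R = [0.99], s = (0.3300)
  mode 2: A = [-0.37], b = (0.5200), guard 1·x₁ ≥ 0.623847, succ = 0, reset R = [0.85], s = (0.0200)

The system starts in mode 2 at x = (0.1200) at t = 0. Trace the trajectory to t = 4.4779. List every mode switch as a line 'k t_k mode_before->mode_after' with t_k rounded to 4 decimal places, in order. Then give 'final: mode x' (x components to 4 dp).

1 1.3447 2->0
2 2.3688 0->1
3 3.8828 1->0
4 4.1474 0->1
final: 1 0.1967

Mode 2: guard c·x = 0.6238 hit at Δt = 1.3447 (t = 1.3447), x⁻ = (0.6238) → reset → x⁺ = (0.5503), jump to mode 0
Mode 0: guard c·x = -0.1162 hit at Δt = 1.0241 (t = 2.3688), x⁻ = (0.1162) → reset → x⁺ = (0.2969), jump to mode 1
Mode 1: guard c·x = 0.0669 hit at Δt = 1.5140 (t = 3.8828), x⁻ = (-0.0669) → reset → x⁺ = (0.2638), jump to mode 0
Mode 0: guard c·x = -0.1162 hit at Δt = 0.2646 (t = 4.1474), x⁻ = (0.1162) → reset → x⁺ = (0.2969), jump to mode 1
Mode 1: flow for 0.3305 to horizon, guard not reached → x = (0.1967)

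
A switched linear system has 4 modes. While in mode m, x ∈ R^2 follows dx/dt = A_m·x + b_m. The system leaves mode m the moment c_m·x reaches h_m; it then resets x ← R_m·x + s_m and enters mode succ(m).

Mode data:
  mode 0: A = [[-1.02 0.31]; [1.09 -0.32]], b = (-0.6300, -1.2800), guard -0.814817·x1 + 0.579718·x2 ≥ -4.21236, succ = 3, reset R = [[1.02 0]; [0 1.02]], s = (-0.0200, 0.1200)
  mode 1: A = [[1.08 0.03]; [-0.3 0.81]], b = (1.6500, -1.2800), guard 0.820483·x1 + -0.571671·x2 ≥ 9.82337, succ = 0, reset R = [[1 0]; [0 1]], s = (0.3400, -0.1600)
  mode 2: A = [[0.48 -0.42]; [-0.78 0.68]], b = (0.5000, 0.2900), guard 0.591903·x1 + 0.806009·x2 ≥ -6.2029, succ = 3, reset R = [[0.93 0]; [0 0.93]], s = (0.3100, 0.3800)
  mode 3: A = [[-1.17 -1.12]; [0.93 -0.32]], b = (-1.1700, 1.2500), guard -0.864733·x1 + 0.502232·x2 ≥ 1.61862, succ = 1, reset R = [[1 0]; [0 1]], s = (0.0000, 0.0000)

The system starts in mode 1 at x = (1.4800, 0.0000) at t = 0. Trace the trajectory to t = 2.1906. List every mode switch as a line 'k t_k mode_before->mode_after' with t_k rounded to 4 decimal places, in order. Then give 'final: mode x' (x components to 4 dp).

Mode 1: guard c·x = 9.8234 hit at Δt = 1.1466 (t = 1.1466), x⁻ = (8.7587, -4.6129) → reset → x⁺ = (9.0987, -4.7729), jump to mode 0
Mode 0: guard c·x = -4.2124 hit at Δt = 0.5725 (t = 1.7191), x⁻ = (4.4789, -0.9709) → reset → x⁺ = (4.5485, -0.8704), jump to mode 3
Mode 3: flow for 0.4715 to horizon, guard not reached → x = (2.0615, 1.1199)

1 1.1466 1->0
2 1.7191 0->3
final: 3 2.0615 1.1199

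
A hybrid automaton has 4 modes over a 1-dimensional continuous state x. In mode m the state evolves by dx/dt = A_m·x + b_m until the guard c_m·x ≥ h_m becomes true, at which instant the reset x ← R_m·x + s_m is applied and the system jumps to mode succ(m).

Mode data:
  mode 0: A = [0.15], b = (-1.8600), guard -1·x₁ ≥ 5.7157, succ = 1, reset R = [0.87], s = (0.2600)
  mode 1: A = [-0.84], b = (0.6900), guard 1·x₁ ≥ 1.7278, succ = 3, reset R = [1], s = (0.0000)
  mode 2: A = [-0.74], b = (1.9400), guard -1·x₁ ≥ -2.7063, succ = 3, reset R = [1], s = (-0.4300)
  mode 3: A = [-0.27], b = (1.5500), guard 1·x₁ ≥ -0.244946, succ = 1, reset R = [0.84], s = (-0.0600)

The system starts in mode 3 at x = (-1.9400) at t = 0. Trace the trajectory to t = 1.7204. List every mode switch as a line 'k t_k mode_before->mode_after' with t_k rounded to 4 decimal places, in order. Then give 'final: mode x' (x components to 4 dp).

1 0.9235 3->1
final: 1 0.2648

Mode 3: guard c·x = -0.2449 hit at Δt = 0.9235 (t = 0.9235), x⁻ = (-0.2449) → reset → x⁺ = (-0.2658), jump to mode 1
Mode 1: flow for 0.7969 to horizon, guard not reached → x = (0.2648)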